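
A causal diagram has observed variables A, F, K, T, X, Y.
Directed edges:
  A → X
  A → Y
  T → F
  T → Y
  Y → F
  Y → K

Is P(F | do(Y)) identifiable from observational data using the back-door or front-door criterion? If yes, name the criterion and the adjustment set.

desc(Y)\{Y}={F,K}; candidates ⊆ {A,T,X}.
size 0: {}; under {} Y still reaches {A,F,T,X} ∋ F.
{T}: Y⊥F given {T} in G with Y→· removed — back-door holds.
P(F|do(Y)) = Σ_{T} P(F|Y,T)·P(T).

P(F|do(Y)): backdoor, adjust for {T}.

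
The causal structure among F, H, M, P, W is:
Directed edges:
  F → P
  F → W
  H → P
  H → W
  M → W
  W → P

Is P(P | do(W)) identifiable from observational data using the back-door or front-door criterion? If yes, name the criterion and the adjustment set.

P(P|do(W)): backdoor, adjust for {F, H}.

desc(W)\{W}={P}; candidates ⊆ {F,H,M}.
size 0: {}; under {} W still reaches {F,H,M,P} ∋ P.
size 1: {F}, {H}, {M}; under {F} W still reaches {H,M,P} ∋ P.
{F,H}: W⊥P given {F,H} in G with W→· removed — back-door holds.
P(P|do(W)) = Σ_{F,H} P(P|W,F,H)·P(F,H).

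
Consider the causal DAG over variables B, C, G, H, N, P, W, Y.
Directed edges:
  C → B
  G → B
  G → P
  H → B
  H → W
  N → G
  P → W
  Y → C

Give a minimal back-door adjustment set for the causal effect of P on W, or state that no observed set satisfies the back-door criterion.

P→W: minimal back-door set ∅.

desc(P)\{P}={W}; candidates ⊆ {B,C,G,H,N,Y}.
∅: P⊥W given ∅ in G with P→· removed — back-door holds.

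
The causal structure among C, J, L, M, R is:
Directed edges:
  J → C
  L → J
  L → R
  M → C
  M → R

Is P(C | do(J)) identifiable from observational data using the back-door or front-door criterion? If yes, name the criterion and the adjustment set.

desc(J)\{J}={C}; candidates ⊆ {L,M,R}.
∅: J⊥C given ∅ in G with J→· removed — back-door holds.
P(C|do(J)) = P(C|J) — no adjustment needed.

P(C|do(J)): backdoor, adjust for ∅.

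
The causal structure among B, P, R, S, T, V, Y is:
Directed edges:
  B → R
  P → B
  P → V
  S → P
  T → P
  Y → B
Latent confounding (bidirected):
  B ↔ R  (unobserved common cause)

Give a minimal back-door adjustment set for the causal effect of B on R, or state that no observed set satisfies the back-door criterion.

desc(B)\{B}={R}; candidates ⊆ {P,S,T,V,Y}.
B↔R: latent back-door arc(s) into B.
size 0: {}; under {} B still reaches {P,R,S,T,V,Y} ∋ R.
size 1: {P}, {S}, {T} …(+2); under {P} B still reaches {R,Y} ∋ R.
size 2: {P,S}, {P,T}, {P,V} …(+7); under {P,S} B still reaches {R,Y} ∋ R.
B↔R cannot be blocked by any observed set — no back-door set.

B→R: no observed back-door set.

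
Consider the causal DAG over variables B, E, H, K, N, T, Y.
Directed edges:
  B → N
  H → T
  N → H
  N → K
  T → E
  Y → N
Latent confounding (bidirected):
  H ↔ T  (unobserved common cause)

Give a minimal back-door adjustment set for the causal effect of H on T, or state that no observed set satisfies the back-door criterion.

H→T: no observed back-door set.

desc(H)\{H}={E,T}; candidates ⊆ {B,K,N,Y}.
H↔T: latent back-door arc(s) into H.
size 0: {}; under {} H still reaches {B,E,K,N,T,Y} ∋ T.
size 1: {B}, {K}, {N} …(+1); under {B} H still reaches {E,K,N,T,Y} ∋ T.
size 2: {B,K}, {B,N}, {B,Y} …(+3); under {B,K} H still reaches {E,N,T,Y} ∋ T.
H↔T cannot be blocked by any observed set — no back-door set.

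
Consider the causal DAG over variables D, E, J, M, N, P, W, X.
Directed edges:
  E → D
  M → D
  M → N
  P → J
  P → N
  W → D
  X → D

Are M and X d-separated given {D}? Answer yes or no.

Bayes-Ball from M | {D} reaches {E,N,W,X}.
X ∈ reach(M|{D}) ⇒ M ⊥̸ X | {D}.

No — M and X are d-connected given {D}.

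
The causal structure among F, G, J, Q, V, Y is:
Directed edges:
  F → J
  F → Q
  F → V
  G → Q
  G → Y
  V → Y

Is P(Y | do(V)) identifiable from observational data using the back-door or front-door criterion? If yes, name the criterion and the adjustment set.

P(Y|do(V)): backdoor, adjust for ∅.

desc(V)\{V}={Y}; candidates ⊆ {F,G,J,Q}.
∅: V⊥Y given ∅ in G with V→· removed — back-door holds.
P(Y|do(V)) = P(Y|V) — no adjustment needed.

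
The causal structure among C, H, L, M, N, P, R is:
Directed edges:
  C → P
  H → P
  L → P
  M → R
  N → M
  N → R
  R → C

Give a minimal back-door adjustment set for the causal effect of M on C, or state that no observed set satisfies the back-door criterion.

desc(M)\{M}={C,P,R}; candidates ⊆ {H,L,N}.
size 0: {}; under {} M still reaches {C,N,P,R} ∋ C.
{N}: M⊥C given {N} in G with M→· removed — back-door holds.

M→C: minimal back-door set {N}.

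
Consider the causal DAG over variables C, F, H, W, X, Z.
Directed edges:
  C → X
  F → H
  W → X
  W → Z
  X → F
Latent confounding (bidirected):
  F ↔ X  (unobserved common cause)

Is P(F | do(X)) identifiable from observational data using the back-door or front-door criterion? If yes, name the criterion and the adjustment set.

P(F|do(X)): not identifiable (no BD/FD set).

desc(X)\{X}={F,H}; candidates ⊆ {C,W,Z}.
X↔F: latent back-door arc(s) into X.
size 0: {}; under {} X still reaches {C,F,H,W,Z} ∋ F.
size 1: {C}, {W}, {Z}; under {C} X still reaches {F,H,W,Z} ∋ F.
size 2: {C,W}, {C,Z}, {W,Z}; under {C,W} X still reaches {F,H} ∋ F.
X↔F cannot be blocked by any observed set — no back-door set.
No mediator lies on a directed X→…→F path.
Neither criterion identifies P(F|do(X)) in this graph.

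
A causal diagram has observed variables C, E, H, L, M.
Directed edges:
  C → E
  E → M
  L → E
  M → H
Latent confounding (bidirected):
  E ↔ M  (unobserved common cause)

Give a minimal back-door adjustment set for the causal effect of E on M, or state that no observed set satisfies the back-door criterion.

desc(E)\{E}={H,M}; candidates ⊆ {C,L}.
E↔M: latent back-door arc(s) into E.
size 0: {}; under {} E still reaches {C,H,L,M} ∋ M.
size 1: {C}, {L}; under {C} E still reaches {H,L,M} ∋ M.
size 2: {C,L}; under {C,L} E still reaches {H,M} ∋ M.
E↔M cannot be blocked by any observed set — no back-door set.

E→M: no observed back-door set.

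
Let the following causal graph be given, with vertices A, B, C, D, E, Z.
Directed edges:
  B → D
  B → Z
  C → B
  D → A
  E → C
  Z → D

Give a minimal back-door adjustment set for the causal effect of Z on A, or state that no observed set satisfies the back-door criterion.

Z→A: minimal back-door set {B}.

desc(Z)\{Z}={A,D}; candidates ⊆ {B,C,E}.
size 0: {}; under {} Z still reaches {A,B,C,D,E} ∋ A.
{B}: Z⊥A given {B} in G with Z→· removed — back-door holds.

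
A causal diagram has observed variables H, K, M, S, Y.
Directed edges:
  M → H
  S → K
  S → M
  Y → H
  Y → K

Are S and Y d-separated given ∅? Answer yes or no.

Bayes-Ball from S | ∅ reaches {H,K,M}.
Y ∉ reach(S|∅) ⇒ S ⊥ Y | ∅.

Yes — S ⊥ Y | ∅.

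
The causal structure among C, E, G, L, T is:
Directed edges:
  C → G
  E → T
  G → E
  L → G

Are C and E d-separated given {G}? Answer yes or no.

Yes — C ⊥ E | {G}.

Bayes-Ball from C | {G} reaches {L}.
E ∉ reach(C|{G}) ⇒ C ⊥ E | {G}.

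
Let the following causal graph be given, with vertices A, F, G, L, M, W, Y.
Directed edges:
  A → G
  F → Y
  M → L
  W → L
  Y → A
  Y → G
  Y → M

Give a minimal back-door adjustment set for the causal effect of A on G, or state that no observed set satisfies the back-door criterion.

A→G: minimal back-door set {Y}.

desc(A)\{A}={G}; candidates ⊆ {F,L,M,W,Y}.
size 0: {}; under {} A still reaches {F,G,L,M,Y} ∋ G.
{Y}: A⊥G given {Y} in G with A→· removed — back-door holds.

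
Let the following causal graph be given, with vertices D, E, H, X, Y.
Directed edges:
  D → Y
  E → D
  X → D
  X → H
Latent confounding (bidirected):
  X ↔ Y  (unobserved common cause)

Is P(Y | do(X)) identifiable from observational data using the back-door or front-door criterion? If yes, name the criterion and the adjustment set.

desc(X)\{X}={D,H,Y}; candidates ⊆ {E}.
X↔Y: latent back-door arc(s) into X.
size 0: {}; under {} X still reaches {Y} ∋ Y.
size 1: {E}; under {E} X still reaches {Y} ∋ Y.
X↔Y cannot be blocked by any observed set — no back-door set.
{D}: (i) intercepts every directed X→Y path; (ii) no back-door X→{D}; (iii) {X} blocks every back-door {D}→Y. Front-door holds.
P(Y|do(X)) = Σ_{D} P(D|X) Σ_{X'} P(Y|D,X')P(X').

P(Y|do(X)): frontdoor, adjust for {D}.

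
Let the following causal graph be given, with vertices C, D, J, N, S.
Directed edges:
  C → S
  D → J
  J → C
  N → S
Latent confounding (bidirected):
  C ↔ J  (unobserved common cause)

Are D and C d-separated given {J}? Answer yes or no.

Bayes-Ball from D | {J} reaches {C,S}.
C ∈ reach(D|{J}) ⇒ D ⊥̸ C | {J}.

No — D and C are d-connected given {J}.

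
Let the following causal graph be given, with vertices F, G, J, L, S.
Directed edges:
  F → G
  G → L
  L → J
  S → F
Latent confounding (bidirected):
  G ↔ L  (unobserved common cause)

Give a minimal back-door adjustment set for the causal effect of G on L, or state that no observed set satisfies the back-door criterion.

G→L: no observed back-door set.

desc(G)\{G}={J,L}; candidates ⊆ {F,S}.
G↔L: latent back-door arc(s) into G.
size 0: {}; under {} G still reaches {F,J,L,S} ∋ L.
size 1: {F}, {S}; under {F} G still reaches {J,L} ∋ L.
size 2: {F,S}; under {F,S} G still reaches {J,L} ∋ L.
G↔L cannot be blocked by any observed set — no back-door set.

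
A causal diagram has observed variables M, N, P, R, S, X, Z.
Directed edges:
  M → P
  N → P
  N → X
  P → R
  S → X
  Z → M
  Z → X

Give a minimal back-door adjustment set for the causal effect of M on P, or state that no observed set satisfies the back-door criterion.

M→P: minimal back-door set ∅.

desc(M)\{M}={P,R}; candidates ⊆ {N,S,X,Z}.
∅: M⊥P given ∅ in G with M→· removed — back-door holds.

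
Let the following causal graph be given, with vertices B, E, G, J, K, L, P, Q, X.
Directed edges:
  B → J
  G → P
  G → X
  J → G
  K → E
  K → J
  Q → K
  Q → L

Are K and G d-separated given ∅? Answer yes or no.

No — K and G are d-connected given ∅.

Bayes-Ball from K | ∅ reaches {E,G,J,L,P,Q,X}.
G ∈ reach(K|∅) ⇒ K ⊥̸ G | ∅.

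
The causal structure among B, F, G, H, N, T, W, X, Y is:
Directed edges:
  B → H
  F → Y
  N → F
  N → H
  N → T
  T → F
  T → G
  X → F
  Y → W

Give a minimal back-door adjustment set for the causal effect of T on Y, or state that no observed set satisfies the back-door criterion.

desc(T)\{T}={F,G,W,Y}; candidates ⊆ {B,H,N,X}.
size 0: {}; under {} T still reaches {F,H,N,W,Y} ∋ Y.
{N}: T⊥Y given {N} in G with T→· removed — back-door holds.

T→Y: minimal back-door set {N}.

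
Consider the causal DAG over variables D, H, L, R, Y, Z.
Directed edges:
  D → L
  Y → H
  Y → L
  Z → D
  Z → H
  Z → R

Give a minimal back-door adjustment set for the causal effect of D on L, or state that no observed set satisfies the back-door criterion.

D→L: minimal back-door set ∅.

desc(D)\{D}={L}; candidates ⊆ {H,R,Y,Z}.
∅: D⊥L given ∅ in G with D→· removed — back-door holds.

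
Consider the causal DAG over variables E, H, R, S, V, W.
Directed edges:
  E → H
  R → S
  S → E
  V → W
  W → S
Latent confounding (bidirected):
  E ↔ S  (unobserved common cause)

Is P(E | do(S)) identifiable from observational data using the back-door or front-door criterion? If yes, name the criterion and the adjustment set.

P(E|do(S)): not identifiable (no BD/FD set).

desc(S)\{S}={E,H}; candidates ⊆ {R,V,W}.
S↔E: latent back-door arc(s) into S.
size 0: {}; under {} S still reaches {E,H,R,V,W} ∋ E.
size 1: {R}, {V}, {W}; under {R} S still reaches {E,H,V,W} ∋ E.
size 2: {R,V}, {R,W}, {V,W}; under {R,V} S still reaches {E,H,W} ∋ E.
S↔E cannot be blocked by any observed set — no back-door set.
No mediator lies on a directed S→…→E path.
Neither criterion identifies P(E|do(S)) in this graph.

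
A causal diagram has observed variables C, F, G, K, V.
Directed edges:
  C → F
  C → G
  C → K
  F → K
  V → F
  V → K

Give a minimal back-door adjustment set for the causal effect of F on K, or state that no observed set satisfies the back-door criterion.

desc(F)\{F}={K}; candidates ⊆ {C,G,V}.
size 0: {}; under {} F still reaches {C,G,K,V} ∋ K.
size 1: {C}, {G}, {V}; under {C} F still reaches {K,V} ∋ K.
{C,V}: F⊥K given {C,V} in G with F→· removed — back-door holds.

F→K: minimal back-door set {C, V}.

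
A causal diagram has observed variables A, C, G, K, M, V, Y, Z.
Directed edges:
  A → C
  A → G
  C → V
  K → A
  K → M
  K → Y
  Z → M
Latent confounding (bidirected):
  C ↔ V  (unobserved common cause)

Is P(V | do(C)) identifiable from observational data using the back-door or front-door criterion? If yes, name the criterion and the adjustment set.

P(V|do(C)): not identifiable (no BD/FD set).

desc(C)\{C}={V}; candidates ⊆ {A,G,K,M,Y,Z}.
C↔V: latent back-door arc(s) into C.
size 0: {}; under {} C still reaches {A,G,K,M,V,Y} ∋ V.
size 1: {A}, {G}, {K} …(+3); under {A} C still reaches {V} ∋ V.
size 2: {A,G}, {A,K}, {A,M} …(+12); under {A,G} C still reaches {V} ∋ V.
C↔V cannot be blocked by any observed set — no back-door set.
No mediator lies on a directed C→…→V path.
Neither criterion identifies P(V|do(C)) in this graph.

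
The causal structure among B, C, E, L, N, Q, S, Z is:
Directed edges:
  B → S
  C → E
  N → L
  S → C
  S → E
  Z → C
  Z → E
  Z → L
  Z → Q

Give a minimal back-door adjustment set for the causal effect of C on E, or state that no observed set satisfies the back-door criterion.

desc(C)\{C}={E}; candidates ⊆ {B,L,N,Q,S,Z}.
size 0: {}; under {} C still reaches {B,E,L,Q,S,Z} ∋ E.
size 1: {B}, {L}, {N} …(+3); under {B} C still reaches {E,L,Q,S,Z} ∋ E.
{S,Z}: C⊥E given {S,Z} in G with C→· removed — back-door holds.

C→E: minimal back-door set {S, Z}.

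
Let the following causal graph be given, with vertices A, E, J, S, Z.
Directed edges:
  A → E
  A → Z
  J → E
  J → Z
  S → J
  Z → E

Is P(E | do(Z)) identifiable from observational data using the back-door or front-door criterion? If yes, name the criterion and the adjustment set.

P(E|do(Z)): backdoor, adjust for {A, J}.

desc(Z)\{Z}={E}; candidates ⊆ {A,J,S}.
size 0: {}; under {} Z still reaches {A,E,J,S} ∋ E.
size 1: {A}, {J}, {S}; under {A} Z still reaches {E,J,S} ∋ E.
{A,J}: Z⊥E given {A,J} in G with Z→· removed — back-door holds.
P(E|do(Z)) = Σ_{A,J} P(E|Z,A,J)·P(A,J).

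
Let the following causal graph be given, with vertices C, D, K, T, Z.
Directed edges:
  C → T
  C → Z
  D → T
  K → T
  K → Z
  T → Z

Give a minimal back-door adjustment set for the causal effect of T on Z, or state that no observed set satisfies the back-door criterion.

T→Z: minimal back-door set {C, K}.

desc(T)\{T}={Z}; candidates ⊆ {C,D,K}.
size 0: {}; under {} T still reaches {C,D,K,Z} ∋ Z.
size 1: {C}, {D}, {K}; under {C} T still reaches {D,K,Z} ∋ Z.
{C,K}: T⊥Z given {C,K} in G with T→· removed — back-door holds.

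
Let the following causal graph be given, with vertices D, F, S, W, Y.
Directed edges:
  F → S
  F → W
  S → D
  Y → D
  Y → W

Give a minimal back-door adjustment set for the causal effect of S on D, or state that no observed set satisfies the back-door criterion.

S→D: minimal back-door set ∅.

desc(S)\{S}={D}; candidates ⊆ {F,W,Y}.
∅: S⊥D given ∅ in G with S→· removed — back-door holds.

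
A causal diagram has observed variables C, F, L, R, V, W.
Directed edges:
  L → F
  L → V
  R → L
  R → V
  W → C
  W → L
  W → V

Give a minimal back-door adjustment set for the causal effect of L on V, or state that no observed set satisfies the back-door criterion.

desc(L)\{L}={F,V}; candidates ⊆ {C,R,W}.
size 0: {}; under {} L still reaches {C,R,V,W} ∋ V.
size 1: {C}, {R}, {W}; under {C} L still reaches {R,V,W} ∋ V.
{R,W}: L⊥V given {R,W} in G with L→· removed — back-door holds.

L→V: minimal back-door set {R, W}.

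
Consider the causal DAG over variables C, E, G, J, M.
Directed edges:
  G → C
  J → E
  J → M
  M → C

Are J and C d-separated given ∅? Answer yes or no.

No — J and C are d-connected given ∅.

Bayes-Ball from J | ∅ reaches {C,E,M}.
C ∈ reach(J|∅) ⇒ J ⊥̸ C | ∅.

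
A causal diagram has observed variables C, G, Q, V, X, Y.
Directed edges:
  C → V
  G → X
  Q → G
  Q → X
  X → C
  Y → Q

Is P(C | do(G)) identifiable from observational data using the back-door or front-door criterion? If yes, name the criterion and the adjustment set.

P(C|do(G)): backdoor, adjust for {Q}.

desc(G)\{G}={C,V,X}; candidates ⊆ {Q,Y}.
size 0: {}; under {} G still reaches {C,Q,V,X,Y} ∋ C.
{Q}: G⊥C given {Q} in G with G→· removed — back-door holds.
P(C|do(G)) = Σ_{Q} P(C|G,Q)·P(Q).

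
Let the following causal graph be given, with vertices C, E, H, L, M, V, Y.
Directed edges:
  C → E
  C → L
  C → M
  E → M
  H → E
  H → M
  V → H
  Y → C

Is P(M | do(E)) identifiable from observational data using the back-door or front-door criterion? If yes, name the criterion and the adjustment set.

desc(E)\{E}={M}; candidates ⊆ {C,H,L,V,Y}.
size 0: {}; under {} E still reaches {C,H,L,M,V,Y} ∋ M.
size 1: {C}, {H}, {L} …(+2); under {C} E still reaches {H,M,V} ∋ M.
{C,H}: E⊥M given {C,H} in G with E→· removed — back-door holds.
P(M|do(E)) = Σ_{C,H} P(M|E,C,H)·P(C,H).

P(M|do(E)): backdoor, adjust for {C, H}.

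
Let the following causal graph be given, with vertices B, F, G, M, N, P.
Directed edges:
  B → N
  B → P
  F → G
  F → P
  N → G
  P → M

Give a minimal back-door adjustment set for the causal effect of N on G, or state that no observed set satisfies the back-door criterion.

N→G: minimal back-door set ∅.

desc(N)\{N}={G}; candidates ⊆ {B,F,M,P}.
∅: N⊥G given ∅ in G with N→· removed — back-door holds.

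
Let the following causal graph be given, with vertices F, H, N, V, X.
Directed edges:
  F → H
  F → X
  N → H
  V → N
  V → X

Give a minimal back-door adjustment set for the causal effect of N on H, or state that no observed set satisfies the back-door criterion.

desc(N)\{N}={H}; candidates ⊆ {F,V,X}.
∅: N⊥H given ∅ in G with N→· removed — back-door holds.

N→H: minimal back-door set ∅.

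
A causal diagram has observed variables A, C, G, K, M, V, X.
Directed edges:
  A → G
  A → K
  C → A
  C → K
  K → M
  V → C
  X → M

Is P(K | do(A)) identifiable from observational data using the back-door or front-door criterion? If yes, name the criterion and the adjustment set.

desc(A)\{A}={G,K,M}; candidates ⊆ {C,V,X}.
size 0: {}; under {} A still reaches {C,K,M,V} ∋ K.
{C}: A⊥K given {C} in G with A→· removed — back-door holds.
P(K|do(A)) = Σ_{C} P(K|A,C)·P(C).

P(K|do(A)): backdoor, adjust for {C}.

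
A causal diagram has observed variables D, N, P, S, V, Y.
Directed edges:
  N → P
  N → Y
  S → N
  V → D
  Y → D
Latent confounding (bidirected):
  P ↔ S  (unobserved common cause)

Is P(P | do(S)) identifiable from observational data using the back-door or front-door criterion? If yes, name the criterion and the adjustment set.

desc(S)\{S}={D,N,P,Y}; candidates ⊆ {V}.
S↔P: latent back-door arc(s) into S.
size 0: {}; under {} S still reaches {P} ∋ P.
size 1: {V}; under {V} S still reaches {P} ∋ P.
S↔P cannot be blocked by any observed set — no back-door set.
{N}: (i) intercepts every directed S→P path; (ii) no back-door S→{N}; (iii) {S} blocks every back-door {N}→P. Front-door holds.
P(P|do(S)) = Σ_{N} P(N|S) Σ_{S'} P(P|N,S')P(S').

P(P|do(S)): frontdoor, adjust for {N}.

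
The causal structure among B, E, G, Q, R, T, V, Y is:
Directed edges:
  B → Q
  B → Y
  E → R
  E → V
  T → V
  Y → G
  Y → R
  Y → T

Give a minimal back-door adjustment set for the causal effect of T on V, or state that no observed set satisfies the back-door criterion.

T→V: minimal back-door set ∅.

desc(T)\{T}={V}; candidates ⊆ {B,E,G,Q,R,Y}.
∅: T⊥V given ∅ in G with T→· removed — back-door holds.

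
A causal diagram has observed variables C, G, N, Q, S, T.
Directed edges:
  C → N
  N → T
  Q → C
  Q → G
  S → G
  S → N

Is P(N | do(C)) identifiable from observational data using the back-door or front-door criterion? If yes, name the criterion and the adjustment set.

P(N|do(C)): backdoor, adjust for ∅.

desc(C)\{C}={N,T}; candidates ⊆ {G,Q,S}.
∅: C⊥N given ∅ in G with C→· removed — back-door holds.
P(N|do(C)) = P(N|C) — no adjustment needed.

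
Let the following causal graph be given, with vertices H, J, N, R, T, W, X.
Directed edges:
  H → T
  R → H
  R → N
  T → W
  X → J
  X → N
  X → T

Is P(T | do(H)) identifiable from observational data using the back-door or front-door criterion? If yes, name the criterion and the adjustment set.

desc(H)\{H}={T,W}; candidates ⊆ {J,N,R,X}.
∅: H⊥T given ∅ in G with H→· removed — back-door holds.
P(T|do(H)) = P(T|H) — no adjustment needed.

P(T|do(H)): backdoor, adjust for ∅.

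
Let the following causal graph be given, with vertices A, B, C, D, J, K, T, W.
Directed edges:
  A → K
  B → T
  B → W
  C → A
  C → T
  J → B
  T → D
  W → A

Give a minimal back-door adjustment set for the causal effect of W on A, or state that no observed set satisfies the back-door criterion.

W→A: minimal back-door set ∅.

desc(W)\{W}={A,K}; candidates ⊆ {B,C,D,J,T}.
∅: W⊥A given ∅ in G with W→· removed — back-door holds.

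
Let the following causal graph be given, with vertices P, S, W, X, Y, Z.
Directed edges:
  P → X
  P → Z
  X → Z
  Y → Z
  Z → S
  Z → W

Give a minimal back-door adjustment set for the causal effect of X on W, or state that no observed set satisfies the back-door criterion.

desc(X)\{X}={S,W,Z}; candidates ⊆ {P,Y}.
size 0: {}; under {} X still reaches {P,S,W,Z} ∋ W.
{P}: X⊥W given {P} in G with X→· removed — back-door holds.

X→W: minimal back-door set {P}.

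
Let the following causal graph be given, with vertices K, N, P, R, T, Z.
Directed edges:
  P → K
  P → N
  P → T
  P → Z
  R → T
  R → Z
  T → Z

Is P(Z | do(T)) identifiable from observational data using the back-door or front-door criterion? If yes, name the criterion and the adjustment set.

P(Z|do(T)): backdoor, adjust for {P, R}.

desc(T)\{T}={Z}; candidates ⊆ {K,N,P,R}.
size 0: {}; under {} T still reaches {K,N,P,R,Z} ∋ Z.
size 1: {K}, {N}, {P} …(+1); under {K} T still reaches {N,P,R,Z} ∋ Z.
{P,R}: T⊥Z given {P,R} in G with T→· removed — back-door holds.
P(Z|do(T)) = Σ_{P,R} P(Z|T,P,R)·P(P,R).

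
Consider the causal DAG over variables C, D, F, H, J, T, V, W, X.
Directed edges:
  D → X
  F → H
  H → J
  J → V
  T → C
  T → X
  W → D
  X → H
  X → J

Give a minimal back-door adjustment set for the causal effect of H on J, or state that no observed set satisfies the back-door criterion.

desc(H)\{H}={J,V}; candidates ⊆ {C,D,F,T,W,X}.
size 0: {}; under {} H still reaches {C,D,F,J,T,V,W,X} ∋ J.
{X}: H⊥J given {X} in G with H→· removed — back-door holds.

H→J: minimal back-door set {X}.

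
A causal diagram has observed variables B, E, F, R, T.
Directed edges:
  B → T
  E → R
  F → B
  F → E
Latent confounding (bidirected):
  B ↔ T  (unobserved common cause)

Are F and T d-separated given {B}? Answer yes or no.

No — F and T are d-connected given {B}.

Bayes-Ball from F | {B} reaches {E,R,T}.
T ∈ reach(F|{B}) ⇒ F ⊥̸ T | {B}.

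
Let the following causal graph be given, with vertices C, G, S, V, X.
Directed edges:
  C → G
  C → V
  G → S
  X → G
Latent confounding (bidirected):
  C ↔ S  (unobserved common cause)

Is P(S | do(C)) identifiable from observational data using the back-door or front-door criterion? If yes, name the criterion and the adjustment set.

P(S|do(C)): frontdoor, adjust for {G}.

desc(C)\{C}={G,S,V}; candidates ⊆ {X}.
C↔S: latent back-door arc(s) into C.
size 0: {}; under {} C still reaches {S} ∋ S.
size 1: {X}; under {X} C still reaches {S} ∋ S.
C↔S cannot be blocked by any observed set — no back-door set.
{G}: (i) intercepts every directed C→S path; (ii) no back-door C→{G}; (iii) {C} blocks every back-door {G}→S. Front-door holds.
P(S|do(C)) = Σ_{G} P(G|C) Σ_{C'} P(S|G,C')P(C').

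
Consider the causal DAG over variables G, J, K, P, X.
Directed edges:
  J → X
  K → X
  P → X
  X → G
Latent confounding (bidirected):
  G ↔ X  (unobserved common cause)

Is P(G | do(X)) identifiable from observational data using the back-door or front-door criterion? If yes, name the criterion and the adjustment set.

P(G|do(X)): not identifiable (no BD/FD set).

desc(X)\{X}={G}; candidates ⊆ {J,K,P}.
X↔G: latent back-door arc(s) into X.
size 0: {}; under {} X still reaches {G,J,K,P} ∋ G.
size 1: {J}, {K}, {P}; under {J} X still reaches {G,K,P} ∋ G.
size 2: {J,K}, {J,P}, {K,P}; under {J,K} X still reaches {G,P} ∋ G.
X↔G cannot be blocked by any observed set — no back-door set.
No mediator lies on a directed X→…→G path.
Neither criterion identifies P(G|do(X)) in this graph.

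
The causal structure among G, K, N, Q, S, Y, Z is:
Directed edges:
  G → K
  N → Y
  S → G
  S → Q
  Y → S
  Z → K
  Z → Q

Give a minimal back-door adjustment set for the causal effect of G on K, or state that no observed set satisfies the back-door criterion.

G→K: minimal back-door set ∅.

desc(G)\{G}={K}; candidates ⊆ {N,Q,S,Y,Z}.
∅: G⊥K given ∅ in G with G→· removed — back-door holds.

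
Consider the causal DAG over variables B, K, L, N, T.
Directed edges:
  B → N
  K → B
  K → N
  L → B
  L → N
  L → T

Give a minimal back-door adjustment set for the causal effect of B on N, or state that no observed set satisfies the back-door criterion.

B→N: minimal back-door set {K, L}.

desc(B)\{B}={N}; candidates ⊆ {K,L,T}.
size 0: {}; under {} B still reaches {K,L,N,T} ∋ N.
size 1: {K}, {L}, {T}; under {K} B still reaches {L,N,T} ∋ N.
{K,L}: B⊥N given {K,L} in G with B→· removed — back-door holds.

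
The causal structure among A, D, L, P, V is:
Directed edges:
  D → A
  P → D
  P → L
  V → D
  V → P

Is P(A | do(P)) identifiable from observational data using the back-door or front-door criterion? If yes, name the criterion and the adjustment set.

P(A|do(P)): backdoor, adjust for {V}.

desc(P)\{P}={A,D,L}; candidates ⊆ {V}.
size 0: {}; under {} P still reaches {A,D,V} ∋ A.
{V}: P⊥A given {V} in G with P→· removed — back-door holds.
P(A|do(P)) = Σ_{V} P(A|P,V)·P(V).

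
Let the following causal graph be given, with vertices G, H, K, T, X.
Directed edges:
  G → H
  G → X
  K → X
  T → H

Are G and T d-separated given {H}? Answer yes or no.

No — G and T are d-connected given {H}.

Bayes-Ball from G | {H} reaches {T,X}.
T ∈ reach(G|{H}) ⇒ G ⊥̸ T | {H}.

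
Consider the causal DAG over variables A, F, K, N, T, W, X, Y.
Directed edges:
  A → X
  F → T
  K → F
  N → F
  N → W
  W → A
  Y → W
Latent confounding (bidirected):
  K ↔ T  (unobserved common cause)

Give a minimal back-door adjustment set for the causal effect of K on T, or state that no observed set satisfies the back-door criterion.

desc(K)\{K}={F,T}; candidates ⊆ {A,N,W,X,Y}.
K↔T: latent back-door arc(s) into K.
size 0: {}; under {} K still reaches {T} ∋ T.
size 1: {A}, {N}, {W} …(+2); under {A} K still reaches {T} ∋ T.
size 2: {A,N}, {A,W}, {A,X} …(+7); under {A,N} K still reaches {T} ∋ T.
K↔T cannot be blocked by any observed set — no back-door set.

K→T: no observed back-door set.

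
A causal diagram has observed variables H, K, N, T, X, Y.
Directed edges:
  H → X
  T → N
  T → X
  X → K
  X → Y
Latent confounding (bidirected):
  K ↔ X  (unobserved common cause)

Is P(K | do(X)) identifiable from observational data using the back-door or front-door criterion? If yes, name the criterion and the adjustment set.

P(K|do(X)): not identifiable (no BD/FD set).

desc(X)\{X}={K,Y}; candidates ⊆ {H,N,T}.
X↔K: latent back-door arc(s) into X.
size 0: {}; under {} X still reaches {H,K,N,T} ∋ K.
size 1: {H}, {N}, {T}; under {H} X still reaches {K,N,T} ∋ K.
size 2: {H,N}, {H,T}, {N,T}; under {H,N} X still reaches {K,T} ∋ K.
X↔K cannot be blocked by any observed set — no back-door set.
No mediator lies on a directed X→…→K path.
Neither criterion identifies P(K|do(X)) in this graph.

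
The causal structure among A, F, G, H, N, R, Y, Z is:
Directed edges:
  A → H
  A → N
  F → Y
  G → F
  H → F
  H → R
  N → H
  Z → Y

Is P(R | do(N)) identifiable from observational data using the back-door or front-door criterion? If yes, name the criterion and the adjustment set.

P(R|do(N)): backdoor, adjust for {A}.

desc(N)\{N}={F,H,R,Y}; candidates ⊆ {A,G,Z}.
size 0: {}; under {} N still reaches {A,F,H,R,Y} ∋ R.
{A}: N⊥R given {A} in G with N→· removed — back-door holds.
P(R|do(N)) = Σ_{A} P(R|N,A)·P(A).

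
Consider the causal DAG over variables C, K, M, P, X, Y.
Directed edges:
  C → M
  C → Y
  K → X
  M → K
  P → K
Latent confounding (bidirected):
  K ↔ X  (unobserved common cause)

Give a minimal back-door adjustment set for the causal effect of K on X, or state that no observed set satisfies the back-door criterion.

desc(K)\{K}={X}; candidates ⊆ {C,M,P,Y}.
K↔X: latent back-door arc(s) into K.
size 0: {}; under {} K still reaches {C,M,P,X,Y} ∋ X.
size 1: {C}, {M}, {P} …(+1); under {C} K still reaches {M,P,X} ∋ X.
size 2: {C,M}, {C,P}, {C,Y} …(+3); under {C,M} K still reaches {P,X} ∋ X.
K↔X cannot be blocked by any observed set — no back-door set.

K→X: no observed back-door set.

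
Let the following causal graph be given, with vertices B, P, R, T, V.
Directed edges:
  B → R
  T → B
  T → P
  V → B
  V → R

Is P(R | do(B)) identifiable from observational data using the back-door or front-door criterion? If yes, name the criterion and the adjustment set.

desc(B)\{B}={R}; candidates ⊆ {P,T,V}.
size 0: {}; under {} B still reaches {P,R,T,V} ∋ R.
{V}: B⊥R given {V} in G with B→· removed — back-door holds.
P(R|do(B)) = Σ_{V} P(R|B,V)·P(V).

P(R|do(B)): backdoor, adjust for {V}.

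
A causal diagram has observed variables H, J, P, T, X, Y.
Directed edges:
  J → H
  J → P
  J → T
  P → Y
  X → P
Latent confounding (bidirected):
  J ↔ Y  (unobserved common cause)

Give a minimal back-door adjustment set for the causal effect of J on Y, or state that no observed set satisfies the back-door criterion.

desc(J)\{J}={H,P,T,Y}; candidates ⊆ {X}.
J↔Y: latent back-door arc(s) into J.
size 0: {}; under {} J still reaches {Y} ∋ Y.
size 1: {X}; under {X} J still reaches {Y} ∋ Y.
J↔Y cannot be blocked by any observed set — no back-door set.

J→Y: no observed back-door set.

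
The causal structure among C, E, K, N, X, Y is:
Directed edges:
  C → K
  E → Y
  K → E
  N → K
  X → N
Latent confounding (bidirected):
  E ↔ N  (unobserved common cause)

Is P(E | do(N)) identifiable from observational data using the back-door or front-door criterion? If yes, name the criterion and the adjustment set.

P(E|do(N)): frontdoor, adjust for {K}.

desc(N)\{N}={E,K,Y}; candidates ⊆ {C,X}.
N↔E: latent back-door arc(s) into N.
size 0: {}; under {} N still reaches {E,X,Y} ∋ E.
size 1: {C}, {X}; under {C} N still reaches {E,X,Y} ∋ E.
size 2: {C,X}; under {C,X} N still reaches {E,Y} ∋ E.
N↔E cannot be blocked by any observed set — no back-door set.
{K}: (i) intercepts every directed N→E path; (ii) no back-door N→{K}; (iii) {N} blocks every back-door {K}→E. Front-door holds.
P(E|do(N)) = Σ_{K} P(K|N) Σ_{N'} P(E|K,N')P(N').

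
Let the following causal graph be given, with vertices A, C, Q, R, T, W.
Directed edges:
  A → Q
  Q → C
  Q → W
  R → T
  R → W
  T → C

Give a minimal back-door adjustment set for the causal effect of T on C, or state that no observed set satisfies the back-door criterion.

desc(T)\{T}={C}; candidates ⊆ {A,Q,R,W}.
∅: T⊥C given ∅ in G with T→· removed — back-door holds.

T→C: minimal back-door set ∅.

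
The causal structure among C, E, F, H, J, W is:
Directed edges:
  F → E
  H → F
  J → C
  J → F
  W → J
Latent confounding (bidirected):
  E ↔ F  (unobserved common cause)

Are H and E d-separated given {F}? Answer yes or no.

Bayes-Ball from H | {F} reaches {C,E,J,W}.
E ∈ reach(H|{F}) ⇒ H ⊥̸ E | {F}.

No — H and E are d-connected given {F}.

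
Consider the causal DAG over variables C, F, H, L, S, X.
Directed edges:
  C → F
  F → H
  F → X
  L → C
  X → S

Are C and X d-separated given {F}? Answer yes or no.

Yes — C ⊥ X | {F}.

Bayes-Ball from C | {F} reaches {L}.
X ∉ reach(C|{F}) ⇒ C ⊥ X | {F}.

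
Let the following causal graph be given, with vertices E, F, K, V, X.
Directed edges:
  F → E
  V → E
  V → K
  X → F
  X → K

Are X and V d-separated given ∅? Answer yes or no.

Yes — X ⊥ V | ∅.

Bayes-Ball from X | ∅ reaches {E,F,K}.
V ∉ reach(X|∅) ⇒ X ⊥ V | ∅.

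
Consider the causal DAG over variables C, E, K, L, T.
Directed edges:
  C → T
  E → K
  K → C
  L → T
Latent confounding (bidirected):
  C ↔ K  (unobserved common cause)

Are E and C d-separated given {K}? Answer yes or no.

Bayes-Ball from E | {K} reaches {C,T}.
C ∈ reach(E|{K}) ⇒ E ⊥̸ C | {K}.

No — E and C are d-connected given {K}.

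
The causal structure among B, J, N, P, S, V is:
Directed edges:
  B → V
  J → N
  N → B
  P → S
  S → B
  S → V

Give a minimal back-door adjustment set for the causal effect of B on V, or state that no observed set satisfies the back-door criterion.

B→V: minimal back-door set {S}.

desc(B)\{B}={V}; candidates ⊆ {J,N,P,S}.
size 0: {}; under {} B still reaches {J,N,P,S,V} ∋ V.
{S}: B⊥V given {S} in G with B→· removed — back-door holds.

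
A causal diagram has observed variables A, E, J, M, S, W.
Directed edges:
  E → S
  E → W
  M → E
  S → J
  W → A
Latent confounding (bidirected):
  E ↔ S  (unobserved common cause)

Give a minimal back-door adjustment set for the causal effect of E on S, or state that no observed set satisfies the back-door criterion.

desc(E)\{E}={A,J,S,W}; candidates ⊆ {M}.
E↔S: latent back-door arc(s) into E.
size 0: {}; under {} E still reaches {J,M,S} ∋ S.
size 1: {M}; under {M} E still reaches {J,S} ∋ S.
E↔S cannot be blocked by any observed set — no back-door set.

E→S: no observed back-door set.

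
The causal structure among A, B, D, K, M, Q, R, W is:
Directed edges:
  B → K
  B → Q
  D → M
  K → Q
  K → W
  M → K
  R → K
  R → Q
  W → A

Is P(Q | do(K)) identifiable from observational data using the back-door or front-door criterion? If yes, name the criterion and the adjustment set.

P(Q|do(K)): backdoor, adjust for {B, R}.

desc(K)\{K}={A,Q,W}; candidates ⊆ {B,D,M,R}.
size 0: {}; under {} K still reaches {B,D,M,Q,R} ∋ Q.
size 1: {B}, {D}, {M} …(+1); under {B} K still reaches {D,M,Q,R} ∋ Q.
{B,R}: K⊥Q given {B,R} in G with K→· removed — back-door holds.
P(Q|do(K)) = Σ_{B,R} P(Q|K,B,R)·P(B,R).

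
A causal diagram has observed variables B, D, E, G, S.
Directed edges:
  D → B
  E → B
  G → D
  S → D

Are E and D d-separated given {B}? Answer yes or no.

No — E and D are d-connected given {B}.

Bayes-Ball from E | {B} reaches {D,G,S}.
D ∈ reach(E|{B}) ⇒ E ⊥̸ D | {B}.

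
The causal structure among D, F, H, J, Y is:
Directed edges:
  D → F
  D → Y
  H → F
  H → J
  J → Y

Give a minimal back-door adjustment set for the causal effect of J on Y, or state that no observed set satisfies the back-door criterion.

desc(J)\{J}={Y}; candidates ⊆ {D,F,H}.
∅: J⊥Y given ∅ in G with J→· removed — back-door holds.

J→Y: minimal back-door set ∅.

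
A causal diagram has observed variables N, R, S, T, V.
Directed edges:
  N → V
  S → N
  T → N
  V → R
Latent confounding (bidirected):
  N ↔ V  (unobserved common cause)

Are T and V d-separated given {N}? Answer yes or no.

No — T and V are d-connected given {N}.

Bayes-Ball from T | {N} reaches {R,S,V}.
V ∈ reach(T|{N}) ⇒ T ⊥̸ V | {N}.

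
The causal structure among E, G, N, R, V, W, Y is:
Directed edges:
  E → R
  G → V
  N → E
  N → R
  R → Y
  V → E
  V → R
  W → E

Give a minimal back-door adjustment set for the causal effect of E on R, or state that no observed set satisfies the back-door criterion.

E→R: minimal back-door set {N, V}.

desc(E)\{E}={R,Y}; candidates ⊆ {G,N,V,W}.
size 0: {}; under {} E still reaches {G,N,R,V,W,Y} ∋ R.
size 1: {G}, {N}, {V} …(+1); under {G} E still reaches {N,R,V,W,Y} ∋ R.
{N,V}: E⊥R given {N,V} in G with E→· removed — back-door holds.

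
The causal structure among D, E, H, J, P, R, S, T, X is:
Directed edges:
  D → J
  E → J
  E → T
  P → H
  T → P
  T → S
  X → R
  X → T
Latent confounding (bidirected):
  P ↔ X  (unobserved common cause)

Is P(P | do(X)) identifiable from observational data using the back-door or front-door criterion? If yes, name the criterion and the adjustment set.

P(P|do(X)): frontdoor, adjust for {T}.

desc(X)\{X}={H,P,R,S,T}; candidates ⊆ {D,E,J}.
X↔P: latent back-door arc(s) into X.
size 0: {}; under {} X still reaches {H,P} ∋ P.
size 1: {D}, {E}, {J}; under {D} X still reaches {H,P} ∋ P.
size 2: {D,E}, {D,J}, {E,J}; under {D,E} X still reaches {H,P} ∋ P.
X↔P cannot be blocked by any observed set — no back-door set.
{T}: (i) intercepts every directed X→P path; (ii) no back-door X→{T}; (iii) {X} blocks every back-door {T}→P. Front-door holds.
P(P|do(X)) = Σ_{T} P(T|X) Σ_{X'} P(P|T,X')P(X').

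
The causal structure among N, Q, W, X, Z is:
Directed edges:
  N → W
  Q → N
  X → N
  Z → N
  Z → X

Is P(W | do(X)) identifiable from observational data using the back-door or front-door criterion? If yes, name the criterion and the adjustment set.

desc(X)\{X}={N,W}; candidates ⊆ {Q,Z}.
size 0: {}; under {} X still reaches {N,W,Z} ∋ W.
{Z}: X⊥W given {Z} in G with X→· removed — back-door holds.
P(W|do(X)) = Σ_{Z} P(W|X,Z)·P(Z).

P(W|do(X)): backdoor, adjust for {Z}.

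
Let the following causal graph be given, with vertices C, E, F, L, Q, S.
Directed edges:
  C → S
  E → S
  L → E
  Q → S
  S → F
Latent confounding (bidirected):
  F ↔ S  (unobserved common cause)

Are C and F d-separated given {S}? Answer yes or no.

No — C and F are d-connected given {S}.

Bayes-Ball from C | {S} reaches {E,F,L,Q}.
F ∈ reach(C|{S}) ⇒ C ⊥̸ F | {S}.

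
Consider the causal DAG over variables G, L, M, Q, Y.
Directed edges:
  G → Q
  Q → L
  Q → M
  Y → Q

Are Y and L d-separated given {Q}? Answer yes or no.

Bayes-Ball from Y | {Q} reaches {G}.
L ∉ reach(Y|{Q}) ⇒ Y ⊥ L | {Q}.

Yes — Y ⊥ L | {Q}.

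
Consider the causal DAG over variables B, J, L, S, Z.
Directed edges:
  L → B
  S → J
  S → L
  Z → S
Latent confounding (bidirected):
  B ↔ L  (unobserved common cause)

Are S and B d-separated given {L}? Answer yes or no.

Bayes-Ball from S | {L} reaches {B,J,Z}.
B ∈ reach(S|{L}) ⇒ S ⊥̸ B | {L}.

No — S and B are d-connected given {L}.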